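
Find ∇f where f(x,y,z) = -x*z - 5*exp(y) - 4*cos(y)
(-z, -5*exp(y) + 4*sin(y), -x)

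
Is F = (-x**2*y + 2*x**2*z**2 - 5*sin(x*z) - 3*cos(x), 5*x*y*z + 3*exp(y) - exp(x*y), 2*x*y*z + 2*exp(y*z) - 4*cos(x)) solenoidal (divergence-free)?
No, ∇·F = 4*x*z**2 + 5*x*z - x*exp(x*y) + 2*y*exp(y*z) - 5*z*cos(x*z) + 3*exp(y) + 3*sin(x)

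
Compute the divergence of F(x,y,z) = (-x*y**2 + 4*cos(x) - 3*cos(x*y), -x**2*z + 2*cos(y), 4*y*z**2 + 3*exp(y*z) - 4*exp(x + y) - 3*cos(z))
-y**2 + 8*y*z + 3*y*exp(y*z) + 3*y*sin(x*y) - 4*sin(x) - 2*sin(y) + 3*sin(z)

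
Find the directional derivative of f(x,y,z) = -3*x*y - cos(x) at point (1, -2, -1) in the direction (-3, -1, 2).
-3*sqrt(14)*(sin(1) + 5)/14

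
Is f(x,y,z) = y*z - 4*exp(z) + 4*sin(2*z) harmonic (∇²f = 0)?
No, ∇²f = -4*exp(z) - 16*sin(2*z)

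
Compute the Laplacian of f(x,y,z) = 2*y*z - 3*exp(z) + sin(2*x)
-3*exp(z) - 4*sin(2*x)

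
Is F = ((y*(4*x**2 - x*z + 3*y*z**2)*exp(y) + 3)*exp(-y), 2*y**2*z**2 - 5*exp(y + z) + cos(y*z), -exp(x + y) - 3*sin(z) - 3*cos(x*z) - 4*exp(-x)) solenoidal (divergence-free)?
No, ∇·F = 3*x*sin(x*z) + 4*y*z**2 + y*(8*x - z) - z*sin(y*z) - 5*exp(y + z) - 3*cos(z)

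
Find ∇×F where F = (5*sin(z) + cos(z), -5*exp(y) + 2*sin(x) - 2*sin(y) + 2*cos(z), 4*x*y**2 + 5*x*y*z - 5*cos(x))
(8*x*y + 5*x*z + 2*sin(z), -4*y**2 - 5*y*z - 5*sin(x) - sin(z) + 5*cos(z), 2*cos(x))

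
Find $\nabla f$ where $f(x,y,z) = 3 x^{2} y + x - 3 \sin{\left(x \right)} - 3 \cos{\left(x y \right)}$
(6*x*y + 3*y*sin(x*y) - 3*cos(x) + 1, 3*x*(x + sin(x*y)), 0)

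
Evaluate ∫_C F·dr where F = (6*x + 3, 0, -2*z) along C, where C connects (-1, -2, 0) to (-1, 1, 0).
0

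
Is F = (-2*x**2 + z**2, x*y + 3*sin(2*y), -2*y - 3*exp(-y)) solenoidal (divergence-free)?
No, ∇·F = -3*x + 6*cos(2*y)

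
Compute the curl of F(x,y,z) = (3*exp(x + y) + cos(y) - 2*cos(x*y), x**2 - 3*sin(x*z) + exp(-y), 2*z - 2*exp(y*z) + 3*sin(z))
(3*x*cos(x*z) - 2*z*exp(y*z), 0, -2*x*sin(x*y) + 2*x - 3*z*cos(x*z) - 3*exp(x + y) + sin(y))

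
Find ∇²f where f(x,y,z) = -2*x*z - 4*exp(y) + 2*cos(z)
-4*exp(y) - 2*cos(z)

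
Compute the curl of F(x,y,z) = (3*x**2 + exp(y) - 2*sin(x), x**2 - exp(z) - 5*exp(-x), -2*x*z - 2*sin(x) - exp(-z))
(exp(z), 2*z + 2*cos(x), 2*x - exp(y) + 5*exp(-x))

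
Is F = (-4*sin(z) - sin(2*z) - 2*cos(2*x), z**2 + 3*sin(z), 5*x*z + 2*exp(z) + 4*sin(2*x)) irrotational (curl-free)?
No, ∇×F = (-2*z - 3*cos(z), -5*z - 8*cos(2*x) - 4*cos(z) - 2*cos(2*z), 0)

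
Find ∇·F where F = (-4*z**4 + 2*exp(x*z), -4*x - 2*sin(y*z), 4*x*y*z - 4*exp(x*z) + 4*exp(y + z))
4*x*y - 4*x*exp(x*z) + 2*z*exp(x*z) - 2*z*cos(y*z) + 4*exp(y + z)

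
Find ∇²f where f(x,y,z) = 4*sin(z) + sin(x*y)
-x**2*sin(x*y) - y**2*sin(x*y) - 4*sin(z)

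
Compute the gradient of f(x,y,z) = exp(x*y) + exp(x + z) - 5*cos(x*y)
(y*exp(x*y) + 5*y*sin(x*y) + exp(x + z), x*(exp(x*y) + 5*sin(x*y)), exp(x + z))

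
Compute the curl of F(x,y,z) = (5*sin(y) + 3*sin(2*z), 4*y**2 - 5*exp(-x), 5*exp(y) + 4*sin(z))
(5*exp(y), 6*cos(2*z), -5*cos(y) + 5*exp(-x))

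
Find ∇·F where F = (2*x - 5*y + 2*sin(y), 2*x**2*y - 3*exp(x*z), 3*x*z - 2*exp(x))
2*x**2 + 3*x + 2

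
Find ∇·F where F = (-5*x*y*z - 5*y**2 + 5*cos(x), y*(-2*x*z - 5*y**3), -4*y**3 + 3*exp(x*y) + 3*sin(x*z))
-2*x*z + 3*x*cos(x*z) - 20*y**3 - 5*y*z - 5*sin(x)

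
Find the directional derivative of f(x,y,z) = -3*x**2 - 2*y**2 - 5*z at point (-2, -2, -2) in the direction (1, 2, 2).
6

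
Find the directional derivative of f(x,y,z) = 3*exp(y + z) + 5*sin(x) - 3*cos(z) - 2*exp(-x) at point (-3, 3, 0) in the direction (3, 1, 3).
3*sqrt(19)*(5*cos(3) + 6*exp(3))/19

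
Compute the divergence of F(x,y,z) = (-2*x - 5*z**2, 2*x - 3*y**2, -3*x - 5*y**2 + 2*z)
-6*y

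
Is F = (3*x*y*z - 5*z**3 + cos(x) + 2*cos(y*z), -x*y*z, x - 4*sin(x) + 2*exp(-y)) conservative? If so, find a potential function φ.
No, ∇×F = (x*y - 2*exp(-y), 3*x*y - 2*y*sin(y*z) - 15*z**2 + 4*cos(x) - 1, z*(-3*x - y + 2*sin(y*z))) ≠ 0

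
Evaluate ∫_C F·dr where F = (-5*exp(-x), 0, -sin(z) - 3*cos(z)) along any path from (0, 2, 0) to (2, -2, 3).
-6 + cos(3) - 3*sin(3) + 5*exp(-2)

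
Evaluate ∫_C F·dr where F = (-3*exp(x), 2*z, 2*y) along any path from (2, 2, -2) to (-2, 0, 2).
8 + 6*sinh(2)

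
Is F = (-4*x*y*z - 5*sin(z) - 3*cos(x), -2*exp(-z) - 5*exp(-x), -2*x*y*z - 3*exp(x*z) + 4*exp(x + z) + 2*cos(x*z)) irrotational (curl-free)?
No, ∇×F = (-2*x*z - 2*exp(-z), -4*x*y + 2*y*z + 3*z*exp(x*z) + 2*z*sin(x*z) - 4*exp(x + z) - 5*cos(z), 4*x*z + 5*exp(-x))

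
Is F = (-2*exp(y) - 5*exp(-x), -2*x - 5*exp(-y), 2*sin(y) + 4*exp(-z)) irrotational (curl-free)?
No, ∇×F = (2*cos(y), 0, 2*exp(y) - 2)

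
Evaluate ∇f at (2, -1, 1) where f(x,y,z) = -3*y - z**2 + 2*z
(0, -3, 0)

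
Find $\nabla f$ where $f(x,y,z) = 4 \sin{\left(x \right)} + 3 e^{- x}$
(4*cos(x) - 3*exp(-x), 0, 0)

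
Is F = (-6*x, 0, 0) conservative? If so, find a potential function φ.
Yes, F is conservative. φ = -3*x**2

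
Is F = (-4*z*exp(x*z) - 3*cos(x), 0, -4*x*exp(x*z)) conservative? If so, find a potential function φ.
Yes, F is conservative. φ = -4*exp(x*z) - 3*sin(x)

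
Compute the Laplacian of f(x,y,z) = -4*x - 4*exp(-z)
-4*exp(-z)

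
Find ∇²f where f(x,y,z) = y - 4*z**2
-8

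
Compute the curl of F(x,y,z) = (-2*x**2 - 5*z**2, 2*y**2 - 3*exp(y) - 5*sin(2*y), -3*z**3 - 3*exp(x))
(0, -10*z + 3*exp(x), 0)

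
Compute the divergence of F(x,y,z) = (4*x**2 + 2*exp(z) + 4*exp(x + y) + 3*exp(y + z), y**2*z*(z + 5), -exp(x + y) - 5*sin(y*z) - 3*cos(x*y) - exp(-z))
((8*x + 2*y*z*(z + 5) - 5*y*cos(y*z) + 4*exp(x + y))*exp(z) + 1)*exp(-z)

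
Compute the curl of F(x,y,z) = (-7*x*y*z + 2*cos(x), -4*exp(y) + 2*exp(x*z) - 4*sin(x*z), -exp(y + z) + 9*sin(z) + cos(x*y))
(-2*x*exp(x*z) - x*sin(x*y) + 4*x*cos(x*z) - exp(y + z), y*(-7*x + sin(x*y)), z*(7*x + 2*exp(x*z) - 4*cos(x*z)))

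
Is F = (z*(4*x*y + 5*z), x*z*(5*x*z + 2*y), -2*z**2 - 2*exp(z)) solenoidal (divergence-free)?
No, ∇·F = 2*x*z + 4*y*z - 4*z - 2*exp(z)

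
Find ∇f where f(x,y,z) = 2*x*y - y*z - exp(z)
(2*y, 2*x - z, -y - exp(z))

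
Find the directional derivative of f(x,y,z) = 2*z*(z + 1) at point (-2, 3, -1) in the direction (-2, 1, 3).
-3*sqrt(14)/7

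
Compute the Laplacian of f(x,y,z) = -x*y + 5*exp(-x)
5*exp(-x)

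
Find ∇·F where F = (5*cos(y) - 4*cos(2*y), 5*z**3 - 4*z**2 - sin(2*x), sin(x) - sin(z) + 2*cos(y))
-cos(z)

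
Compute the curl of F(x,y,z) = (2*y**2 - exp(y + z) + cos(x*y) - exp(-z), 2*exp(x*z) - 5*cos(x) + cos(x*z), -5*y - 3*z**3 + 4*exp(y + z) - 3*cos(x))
(-2*x*exp(x*z) + x*sin(x*z) + 4*exp(y + z) - 5, -exp(y + z) - 3*sin(x) + exp(-z), x*sin(x*y) - 4*y + 2*z*exp(x*z) - z*sin(x*z) + exp(y + z) + 5*sin(x))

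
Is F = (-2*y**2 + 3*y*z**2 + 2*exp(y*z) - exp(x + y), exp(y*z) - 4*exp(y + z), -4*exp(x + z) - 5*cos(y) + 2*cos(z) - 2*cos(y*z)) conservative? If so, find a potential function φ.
No, ∇×F = (-y*exp(y*z) + 2*z*sin(y*z) + 4*exp(y + z) + 5*sin(y), 6*y*z + 2*y*exp(y*z) + 4*exp(x + z), 4*y - 3*z**2 - 2*z*exp(y*z) + exp(x + y)) ≠ 0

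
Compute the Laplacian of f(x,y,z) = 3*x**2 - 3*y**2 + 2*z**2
4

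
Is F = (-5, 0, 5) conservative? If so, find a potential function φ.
Yes, F is conservative. φ = -5*x + 5*z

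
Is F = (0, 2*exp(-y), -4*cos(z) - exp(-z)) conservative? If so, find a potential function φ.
Yes, F is conservative. φ = -4*sin(z) + exp(-z) - 2*exp(-y)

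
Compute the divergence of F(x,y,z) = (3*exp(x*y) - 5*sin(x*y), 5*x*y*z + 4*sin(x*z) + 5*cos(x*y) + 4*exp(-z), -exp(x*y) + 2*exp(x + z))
5*x*z - 5*x*sin(x*y) + 3*y*exp(x*y) - 5*y*cos(x*y) + 2*exp(x + z)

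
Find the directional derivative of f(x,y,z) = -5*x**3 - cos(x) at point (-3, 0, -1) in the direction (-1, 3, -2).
sqrt(14)*(sin(3) + 135)/14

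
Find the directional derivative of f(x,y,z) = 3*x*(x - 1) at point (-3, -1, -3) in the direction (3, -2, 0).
-63*sqrt(13)/13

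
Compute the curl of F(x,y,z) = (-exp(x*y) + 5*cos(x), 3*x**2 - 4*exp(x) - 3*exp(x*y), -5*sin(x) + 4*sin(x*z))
(0, -4*z*cos(x*z) + 5*cos(x), x*exp(x*y) + 6*x - 3*y*exp(x*y) - 4*exp(x))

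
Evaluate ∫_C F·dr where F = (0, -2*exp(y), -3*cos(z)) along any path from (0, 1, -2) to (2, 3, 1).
-2*exp(3) - 3*sin(2) - 3*sin(1) + 2*E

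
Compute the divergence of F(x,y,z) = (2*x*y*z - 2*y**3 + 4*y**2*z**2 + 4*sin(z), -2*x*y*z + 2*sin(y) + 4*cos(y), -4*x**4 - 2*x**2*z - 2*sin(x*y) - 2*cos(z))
-2*x**2 - 2*x*z + 2*y*z - 4*sin(y) + 2*sin(z) + 2*cos(y)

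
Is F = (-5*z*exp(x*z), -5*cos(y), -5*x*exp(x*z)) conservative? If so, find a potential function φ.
Yes, F is conservative. φ = -5*exp(x*z) - 5*sin(y)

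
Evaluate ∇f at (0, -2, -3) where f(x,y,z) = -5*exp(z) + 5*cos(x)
(0, 0, -5*exp(-3))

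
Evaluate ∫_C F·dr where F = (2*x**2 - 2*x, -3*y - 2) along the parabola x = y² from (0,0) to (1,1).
-23/6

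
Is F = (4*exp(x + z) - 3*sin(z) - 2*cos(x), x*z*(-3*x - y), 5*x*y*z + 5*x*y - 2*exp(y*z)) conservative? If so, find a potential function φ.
No, ∇×F = (5*x*z + x*(3*x + y) + 5*x - 2*z*exp(y*z), -5*y*z - 5*y + 4*exp(x + z) - 3*cos(z), z*(-6*x - y)) ≠ 0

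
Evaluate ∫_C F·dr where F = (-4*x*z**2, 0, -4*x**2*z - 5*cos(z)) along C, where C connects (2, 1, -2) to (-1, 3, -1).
-5*sin(2) + 5*sin(1) + 30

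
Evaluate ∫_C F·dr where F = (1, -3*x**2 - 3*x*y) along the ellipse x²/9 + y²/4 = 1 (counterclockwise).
0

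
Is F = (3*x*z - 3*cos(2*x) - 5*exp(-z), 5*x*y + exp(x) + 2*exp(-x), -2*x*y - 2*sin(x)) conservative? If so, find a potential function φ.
No, ∇×F = (-2*x, 3*x + 2*y + 2*cos(x) + 5*exp(-z), 5*y + exp(x) - 2*exp(-x)) ≠ 0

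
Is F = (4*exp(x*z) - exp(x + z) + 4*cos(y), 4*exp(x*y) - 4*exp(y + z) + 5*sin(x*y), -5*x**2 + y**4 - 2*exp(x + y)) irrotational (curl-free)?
No, ∇×F = (4*y**3 - 2*exp(x + y) + 4*exp(y + z), 4*x*exp(x*z) + 10*x + 2*exp(x + y) - exp(x + z), 4*y*exp(x*y) + 5*y*cos(x*y) + 4*sin(y))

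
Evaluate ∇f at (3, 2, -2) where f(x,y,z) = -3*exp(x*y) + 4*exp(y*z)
(-6*exp(6), (-9*exp(10) - 8)*exp(-4), 8*exp(-4))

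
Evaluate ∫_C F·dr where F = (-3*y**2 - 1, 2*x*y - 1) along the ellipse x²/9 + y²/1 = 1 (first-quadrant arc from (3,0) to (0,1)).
10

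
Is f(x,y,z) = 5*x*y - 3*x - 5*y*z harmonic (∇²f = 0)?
Yes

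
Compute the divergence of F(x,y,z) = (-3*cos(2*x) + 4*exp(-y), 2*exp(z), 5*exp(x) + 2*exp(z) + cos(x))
2*exp(z) + 6*sin(2*x)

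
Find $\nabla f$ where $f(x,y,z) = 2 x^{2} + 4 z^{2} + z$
(4*x, 0, 8*z + 1)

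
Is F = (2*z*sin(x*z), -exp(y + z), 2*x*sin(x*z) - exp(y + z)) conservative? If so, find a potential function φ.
Yes, F is conservative. φ = -exp(y + z) - 2*cos(x*z)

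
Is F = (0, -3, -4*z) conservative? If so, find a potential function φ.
Yes, F is conservative. φ = -3*y - 2*z**2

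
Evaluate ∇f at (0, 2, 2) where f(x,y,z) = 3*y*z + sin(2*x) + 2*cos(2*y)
(2, 6 - 4*sin(4), 6)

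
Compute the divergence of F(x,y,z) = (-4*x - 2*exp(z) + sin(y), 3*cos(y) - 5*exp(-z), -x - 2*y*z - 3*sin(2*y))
-2*y - 3*sin(y) - 4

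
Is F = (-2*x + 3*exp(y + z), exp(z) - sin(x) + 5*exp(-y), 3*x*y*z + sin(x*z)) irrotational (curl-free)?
No, ∇×F = (3*x*z - exp(z), -3*y*z - z*cos(x*z) + 3*exp(y + z), -3*exp(y + z) - cos(x))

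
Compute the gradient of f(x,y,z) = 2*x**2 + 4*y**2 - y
(4*x, 8*y - 1, 0)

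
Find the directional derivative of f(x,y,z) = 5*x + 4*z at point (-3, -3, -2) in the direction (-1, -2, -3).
-17*sqrt(14)/14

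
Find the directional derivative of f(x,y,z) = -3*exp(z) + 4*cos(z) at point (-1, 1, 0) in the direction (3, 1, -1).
3*sqrt(11)/11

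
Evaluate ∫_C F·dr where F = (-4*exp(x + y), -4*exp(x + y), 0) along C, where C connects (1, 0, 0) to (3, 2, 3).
4*E*(1 - exp(4))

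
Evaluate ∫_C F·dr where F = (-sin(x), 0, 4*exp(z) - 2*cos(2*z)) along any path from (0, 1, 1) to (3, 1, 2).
-4*E - 1 + cos(3) - sin(4) + sin(2) + 4*exp(2)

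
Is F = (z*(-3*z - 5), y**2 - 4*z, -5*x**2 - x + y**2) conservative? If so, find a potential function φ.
No, ∇×F = (2*y + 4, 10*x - 6*z - 4, 0) ≠ 0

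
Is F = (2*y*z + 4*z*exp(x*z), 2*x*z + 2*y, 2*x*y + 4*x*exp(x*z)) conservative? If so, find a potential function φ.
Yes, F is conservative. φ = 2*x*y*z + y**2 + 4*exp(x*z)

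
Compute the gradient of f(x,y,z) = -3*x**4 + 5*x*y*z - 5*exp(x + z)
(-12*x**3 + 5*y*z - 5*exp(x + z), 5*x*z, 5*x*y - 5*exp(x + z))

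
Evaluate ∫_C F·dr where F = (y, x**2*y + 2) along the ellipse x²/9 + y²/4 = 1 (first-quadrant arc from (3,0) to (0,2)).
13 - 3*pi/2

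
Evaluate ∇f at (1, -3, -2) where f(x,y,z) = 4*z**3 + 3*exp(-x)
(-3*exp(-1), 0, 48)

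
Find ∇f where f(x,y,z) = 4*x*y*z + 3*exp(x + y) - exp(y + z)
(4*y*z + 3*exp(x + y), 4*x*z + 3*exp(x + y) - exp(y + z), 4*x*y - exp(y + z))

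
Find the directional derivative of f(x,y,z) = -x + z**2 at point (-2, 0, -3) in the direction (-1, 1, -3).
19*sqrt(11)/11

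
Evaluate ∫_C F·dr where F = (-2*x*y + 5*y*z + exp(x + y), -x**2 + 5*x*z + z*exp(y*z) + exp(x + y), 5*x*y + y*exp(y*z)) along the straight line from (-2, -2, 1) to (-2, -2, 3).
-exp(-2) + exp(-6) + 40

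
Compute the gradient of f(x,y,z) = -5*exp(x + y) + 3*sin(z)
(-5*exp(x + y), -5*exp(x + y), 3*cos(z))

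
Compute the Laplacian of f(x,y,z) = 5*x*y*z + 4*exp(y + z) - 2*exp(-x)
2*(4*exp(x + y + z) - 1)*exp(-x)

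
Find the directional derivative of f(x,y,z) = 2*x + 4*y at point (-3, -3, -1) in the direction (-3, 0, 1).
-3*sqrt(10)/5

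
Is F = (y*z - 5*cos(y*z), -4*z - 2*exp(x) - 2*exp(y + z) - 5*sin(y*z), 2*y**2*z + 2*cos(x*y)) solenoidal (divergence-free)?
No, ∇·F = 2*y**2 - 5*z*cos(y*z) - 2*exp(y + z)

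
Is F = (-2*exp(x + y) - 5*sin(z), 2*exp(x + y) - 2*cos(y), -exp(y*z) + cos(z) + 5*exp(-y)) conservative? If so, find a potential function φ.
No, ∇×F = (-z*exp(y*z) - 5*exp(-y), -5*cos(z), 4*exp(x + y)) ≠ 0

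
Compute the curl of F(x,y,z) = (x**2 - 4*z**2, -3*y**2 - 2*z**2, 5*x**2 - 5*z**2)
(4*z, -10*x - 8*z, 0)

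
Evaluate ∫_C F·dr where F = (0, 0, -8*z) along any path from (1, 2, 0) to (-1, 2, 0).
0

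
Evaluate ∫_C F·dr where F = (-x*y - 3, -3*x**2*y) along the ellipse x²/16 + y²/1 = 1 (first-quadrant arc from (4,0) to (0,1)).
16/3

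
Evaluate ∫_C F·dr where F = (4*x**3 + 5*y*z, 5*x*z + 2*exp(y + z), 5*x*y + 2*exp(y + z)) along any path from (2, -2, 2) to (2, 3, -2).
-22 + 2*E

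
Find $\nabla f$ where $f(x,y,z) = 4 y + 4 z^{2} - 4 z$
(0, 4, 8*z - 4)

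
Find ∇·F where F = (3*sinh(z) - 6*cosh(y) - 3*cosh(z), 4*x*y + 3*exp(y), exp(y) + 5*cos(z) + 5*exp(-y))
4*x + 3*exp(y) - 5*sin(z)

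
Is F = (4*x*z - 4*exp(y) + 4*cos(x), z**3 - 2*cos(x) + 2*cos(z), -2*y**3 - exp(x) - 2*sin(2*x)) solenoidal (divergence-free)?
No, ∇·F = 4*z - 4*sin(x)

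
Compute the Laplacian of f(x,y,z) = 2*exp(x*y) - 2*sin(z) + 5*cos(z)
2*x**2*exp(x*y) + 2*y**2*exp(x*y) + 2*sin(z) - 5*cos(z)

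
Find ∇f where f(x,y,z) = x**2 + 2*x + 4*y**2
(2*x + 2, 8*y, 0)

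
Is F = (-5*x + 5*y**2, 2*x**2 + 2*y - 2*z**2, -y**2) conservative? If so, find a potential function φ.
No, ∇×F = (-2*y + 4*z, 0, 4*x - 10*y) ≠ 0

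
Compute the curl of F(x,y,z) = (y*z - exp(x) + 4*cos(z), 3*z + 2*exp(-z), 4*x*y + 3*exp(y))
(4*x + 3*exp(y) - 3 + 2*exp(-z), -3*y - 4*sin(z), -z)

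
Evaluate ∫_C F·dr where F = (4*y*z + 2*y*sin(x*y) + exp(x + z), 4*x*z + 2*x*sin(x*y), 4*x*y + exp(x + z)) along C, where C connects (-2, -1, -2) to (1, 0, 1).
2*cos(2) - exp(-4) + exp(2) + 14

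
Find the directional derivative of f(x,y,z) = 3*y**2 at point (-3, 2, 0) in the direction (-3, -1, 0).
-6*sqrt(10)/5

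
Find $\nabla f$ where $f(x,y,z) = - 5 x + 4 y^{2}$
(-5, 8*y, 0)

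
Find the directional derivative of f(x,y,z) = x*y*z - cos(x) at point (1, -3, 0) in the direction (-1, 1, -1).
sqrt(3)*(3 - sin(1))/3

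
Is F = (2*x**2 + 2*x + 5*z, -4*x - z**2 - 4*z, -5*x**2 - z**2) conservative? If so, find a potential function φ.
No, ∇×F = (2*z + 4, 10*x + 5, -4) ≠ 0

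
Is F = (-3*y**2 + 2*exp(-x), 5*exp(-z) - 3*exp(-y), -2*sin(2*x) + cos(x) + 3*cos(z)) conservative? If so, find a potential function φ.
No, ∇×F = (5*exp(-z), sin(x) + 4*cos(2*x), 6*y) ≠ 0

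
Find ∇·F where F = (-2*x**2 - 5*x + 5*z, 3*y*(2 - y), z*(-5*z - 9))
-4*x - 6*y - 10*z - 8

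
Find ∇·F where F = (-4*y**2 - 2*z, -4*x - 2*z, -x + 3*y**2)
0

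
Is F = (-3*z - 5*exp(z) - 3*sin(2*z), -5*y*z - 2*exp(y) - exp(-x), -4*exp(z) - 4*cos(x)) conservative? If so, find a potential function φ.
No, ∇×F = (5*y, -5*exp(z) - 4*sin(x) + 12*sin(z)**2 - 9, exp(-x)) ≠ 0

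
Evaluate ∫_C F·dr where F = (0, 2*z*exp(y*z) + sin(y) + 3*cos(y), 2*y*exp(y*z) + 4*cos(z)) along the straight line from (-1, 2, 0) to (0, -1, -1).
-7*sin(1) - 3*sin(2) - 2 - cos(1) + cos(2) + 2*E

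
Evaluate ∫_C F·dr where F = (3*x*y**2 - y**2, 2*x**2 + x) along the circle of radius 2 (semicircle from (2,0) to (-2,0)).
2*pi + 32/3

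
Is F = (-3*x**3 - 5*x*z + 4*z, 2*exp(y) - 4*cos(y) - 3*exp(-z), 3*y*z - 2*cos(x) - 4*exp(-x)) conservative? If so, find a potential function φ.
No, ∇×F = (3*z - 3*exp(-z), -5*x - 2*sin(x) + 4 - 4*exp(-x), 0) ≠ 0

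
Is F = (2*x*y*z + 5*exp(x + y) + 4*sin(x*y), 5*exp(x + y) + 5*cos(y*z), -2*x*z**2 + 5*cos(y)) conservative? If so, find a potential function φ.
No, ∇×F = (5*y*sin(y*z) - 5*sin(y), 2*x*y + 2*z**2, -2*x*(z + 2*cos(x*y))) ≠ 0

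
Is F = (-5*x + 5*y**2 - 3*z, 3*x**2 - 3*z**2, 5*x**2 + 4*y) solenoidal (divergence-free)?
No, ∇·F = -5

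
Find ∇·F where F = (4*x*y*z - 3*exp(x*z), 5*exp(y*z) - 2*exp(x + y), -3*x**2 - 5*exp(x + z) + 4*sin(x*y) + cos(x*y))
4*y*z - 3*z*exp(x*z) + 5*z*exp(y*z) - 2*exp(x + y) - 5*exp(x + z)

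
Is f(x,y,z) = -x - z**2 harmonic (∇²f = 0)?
No, ∇²f = -2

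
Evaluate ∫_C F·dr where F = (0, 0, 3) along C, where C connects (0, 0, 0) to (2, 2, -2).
-6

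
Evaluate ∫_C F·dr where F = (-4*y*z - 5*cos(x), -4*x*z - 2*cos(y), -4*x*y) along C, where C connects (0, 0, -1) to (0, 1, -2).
-2*sin(1)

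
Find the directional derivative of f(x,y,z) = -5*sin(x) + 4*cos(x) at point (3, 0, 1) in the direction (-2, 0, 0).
5*cos(3) + 4*sin(3)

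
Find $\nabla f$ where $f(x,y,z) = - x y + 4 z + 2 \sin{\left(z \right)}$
(-y, -x, 2*cos(z) + 4)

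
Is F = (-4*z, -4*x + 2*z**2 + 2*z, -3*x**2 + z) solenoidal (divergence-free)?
No, ∇·F = 1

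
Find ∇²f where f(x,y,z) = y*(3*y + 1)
6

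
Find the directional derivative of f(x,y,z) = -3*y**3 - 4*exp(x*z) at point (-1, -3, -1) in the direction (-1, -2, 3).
sqrt(14)*(4*E + 81)/7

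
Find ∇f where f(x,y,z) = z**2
(0, 0, 2*z)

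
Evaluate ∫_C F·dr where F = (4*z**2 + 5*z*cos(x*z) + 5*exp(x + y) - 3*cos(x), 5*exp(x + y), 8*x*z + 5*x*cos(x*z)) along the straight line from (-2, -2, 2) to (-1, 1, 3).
5*sin(4) - 3*sin(2) - 5*sin(3) - 5*exp(-4) + 1 + 3*sin(1)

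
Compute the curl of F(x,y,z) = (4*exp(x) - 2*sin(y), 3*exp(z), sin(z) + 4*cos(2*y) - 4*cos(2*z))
(-3*exp(z) - 8*sin(2*y), 0, 2*cos(y))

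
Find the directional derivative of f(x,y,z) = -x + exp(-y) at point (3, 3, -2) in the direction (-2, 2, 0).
-sqrt(2)*(1 - exp(3))*exp(-3)/2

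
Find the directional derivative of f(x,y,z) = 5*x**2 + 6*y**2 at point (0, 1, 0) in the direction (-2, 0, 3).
0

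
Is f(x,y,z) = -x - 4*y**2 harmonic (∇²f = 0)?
No, ∇²f = -8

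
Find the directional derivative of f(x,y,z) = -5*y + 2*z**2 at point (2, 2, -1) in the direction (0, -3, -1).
19*sqrt(10)/10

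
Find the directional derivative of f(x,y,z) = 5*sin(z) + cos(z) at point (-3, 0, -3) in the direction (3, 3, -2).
-sqrt(22)*(5*cos(3) + sin(3))/11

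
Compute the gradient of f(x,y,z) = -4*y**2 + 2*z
(0, -8*y, 2)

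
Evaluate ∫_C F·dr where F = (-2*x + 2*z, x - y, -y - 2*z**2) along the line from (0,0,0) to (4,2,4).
-134/3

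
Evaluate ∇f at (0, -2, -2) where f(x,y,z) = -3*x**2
(0, 0, 0)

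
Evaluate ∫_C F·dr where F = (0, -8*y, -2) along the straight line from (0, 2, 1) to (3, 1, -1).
16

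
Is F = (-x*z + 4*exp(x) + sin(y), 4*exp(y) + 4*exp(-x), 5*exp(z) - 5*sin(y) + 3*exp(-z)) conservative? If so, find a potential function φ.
No, ∇×F = (-5*cos(y), -x, -cos(y) - 4*exp(-x)) ≠ 0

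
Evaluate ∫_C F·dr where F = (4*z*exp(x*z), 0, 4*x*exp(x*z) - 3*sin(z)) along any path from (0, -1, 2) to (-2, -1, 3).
-4 + 3*cos(3) + 4*exp(-6) - 3*cos(2)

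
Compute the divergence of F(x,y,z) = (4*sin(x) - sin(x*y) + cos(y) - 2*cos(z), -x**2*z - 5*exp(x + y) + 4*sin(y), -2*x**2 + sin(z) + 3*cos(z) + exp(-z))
-y*cos(x*y) - 5*exp(x + y) - 3*sin(z) + 4*cos(x) + 4*cos(y) + cos(z) - exp(-z)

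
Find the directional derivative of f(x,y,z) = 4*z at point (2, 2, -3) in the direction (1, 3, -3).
-12*sqrt(19)/19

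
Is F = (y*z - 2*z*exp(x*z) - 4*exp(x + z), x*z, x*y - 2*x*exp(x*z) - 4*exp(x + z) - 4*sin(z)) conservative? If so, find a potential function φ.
Yes, F is conservative. φ = x*y*z - 2*exp(x*z) - 4*exp(x + z) + 4*cos(z)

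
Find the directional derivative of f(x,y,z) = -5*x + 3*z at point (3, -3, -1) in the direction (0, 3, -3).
-3*sqrt(2)/2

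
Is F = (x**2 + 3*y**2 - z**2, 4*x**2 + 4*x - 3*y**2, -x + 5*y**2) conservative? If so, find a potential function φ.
No, ∇×F = (10*y, 1 - 2*z, 8*x - 6*y + 4) ≠ 0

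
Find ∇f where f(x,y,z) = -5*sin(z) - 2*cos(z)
(0, 0, 2*sin(z) - 5*cos(z))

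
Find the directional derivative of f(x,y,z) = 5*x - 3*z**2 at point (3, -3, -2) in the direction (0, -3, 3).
6*sqrt(2)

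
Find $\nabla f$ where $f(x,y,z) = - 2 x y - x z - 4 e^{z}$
(-2*y - z, -2*x, -x - 4*exp(z))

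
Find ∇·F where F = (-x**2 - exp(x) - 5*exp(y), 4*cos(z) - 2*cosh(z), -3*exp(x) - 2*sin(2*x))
-2*x - exp(x)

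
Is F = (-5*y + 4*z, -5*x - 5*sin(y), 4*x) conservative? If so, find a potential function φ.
Yes, F is conservative. φ = -5*x*y + 4*x*z + 5*cos(y)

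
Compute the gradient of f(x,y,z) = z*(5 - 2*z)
(0, 0, 5 - 4*z)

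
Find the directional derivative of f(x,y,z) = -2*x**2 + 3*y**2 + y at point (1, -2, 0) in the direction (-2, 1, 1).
-sqrt(6)/2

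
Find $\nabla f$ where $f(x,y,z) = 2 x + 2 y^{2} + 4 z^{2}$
(2, 4*y, 8*z)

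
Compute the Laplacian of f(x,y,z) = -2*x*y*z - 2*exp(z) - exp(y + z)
-2*exp(z) - 2*exp(y + z)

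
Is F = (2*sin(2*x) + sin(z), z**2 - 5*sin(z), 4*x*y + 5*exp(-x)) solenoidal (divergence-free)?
No, ∇·F = 4*cos(2*x)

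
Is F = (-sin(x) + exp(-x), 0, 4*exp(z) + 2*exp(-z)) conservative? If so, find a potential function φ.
Yes, F is conservative. φ = 4*exp(z) + cos(x) - 2*exp(-z) - exp(-x)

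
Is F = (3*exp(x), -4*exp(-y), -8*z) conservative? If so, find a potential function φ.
Yes, F is conservative. φ = -4*z**2 + 3*exp(x) + 4*exp(-y)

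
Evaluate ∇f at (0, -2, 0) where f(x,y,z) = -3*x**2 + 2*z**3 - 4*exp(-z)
(0, 0, 4)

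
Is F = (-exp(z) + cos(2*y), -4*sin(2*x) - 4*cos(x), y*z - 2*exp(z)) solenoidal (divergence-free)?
No, ∇·F = y - 2*exp(z)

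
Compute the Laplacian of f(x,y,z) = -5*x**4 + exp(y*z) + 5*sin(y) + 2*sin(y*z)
-60*x**2 + y**2*(exp(y*z) - 2*sin(y*z)) + z**2*exp(y*z) - 2*z**2*sin(y*z) - 5*sin(y)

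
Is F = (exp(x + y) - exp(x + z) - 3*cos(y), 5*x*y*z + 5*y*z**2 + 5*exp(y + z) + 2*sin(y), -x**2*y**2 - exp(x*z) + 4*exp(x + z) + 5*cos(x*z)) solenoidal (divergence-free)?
No, ∇·F = 5*x*z - x*exp(x*z) - 5*x*sin(x*z) + 5*z**2 + exp(x + y) + 3*exp(x + z) + 5*exp(y + z) + 2*cos(y)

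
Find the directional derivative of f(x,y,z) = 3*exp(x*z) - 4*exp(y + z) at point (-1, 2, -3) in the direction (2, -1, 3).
sqrt(14)*(-27*exp(4) - 8)*exp(-1)/14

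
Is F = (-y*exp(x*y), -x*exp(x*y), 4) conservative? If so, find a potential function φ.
Yes, F is conservative. φ = 4*z - exp(x*y)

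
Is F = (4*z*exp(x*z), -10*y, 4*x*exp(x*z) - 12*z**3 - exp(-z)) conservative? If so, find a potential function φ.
Yes, F is conservative. φ = -5*y**2 - 3*z**4 + 4*exp(x*z) + exp(-z)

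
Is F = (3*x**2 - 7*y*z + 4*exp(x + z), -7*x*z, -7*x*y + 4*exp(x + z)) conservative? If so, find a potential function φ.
Yes, F is conservative. φ = x**3 - 7*x*y*z + 4*exp(x + z)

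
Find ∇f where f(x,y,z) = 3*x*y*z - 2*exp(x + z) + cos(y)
(3*y*z - 2*exp(x + z), 3*x*z - sin(y), 3*x*y - 2*exp(x + z))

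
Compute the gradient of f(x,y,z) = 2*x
(2, 0, 0)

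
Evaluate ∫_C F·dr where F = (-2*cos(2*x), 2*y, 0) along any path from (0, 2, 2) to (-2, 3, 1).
sin(4) + 5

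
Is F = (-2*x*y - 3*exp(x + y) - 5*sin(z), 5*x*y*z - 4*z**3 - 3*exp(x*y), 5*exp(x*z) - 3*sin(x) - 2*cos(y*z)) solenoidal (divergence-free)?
No, ∇·F = 5*x*z - 3*x*exp(x*y) + 5*x*exp(x*z) + 2*y*sin(y*z) - 2*y - 3*exp(x + y)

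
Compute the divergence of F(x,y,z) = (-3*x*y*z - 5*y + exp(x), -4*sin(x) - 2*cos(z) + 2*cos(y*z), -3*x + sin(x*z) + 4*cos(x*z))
-4*x*sin(x*z) + x*cos(x*z) - 3*y*z - 2*z*sin(y*z) + exp(x)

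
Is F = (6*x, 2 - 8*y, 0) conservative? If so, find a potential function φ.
Yes, F is conservative. φ = 3*x**2 - 4*y**2 + 2*y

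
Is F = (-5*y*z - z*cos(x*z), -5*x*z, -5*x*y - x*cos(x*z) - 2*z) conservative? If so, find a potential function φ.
Yes, F is conservative. φ = -5*x*y*z - z**2 - sin(x*z)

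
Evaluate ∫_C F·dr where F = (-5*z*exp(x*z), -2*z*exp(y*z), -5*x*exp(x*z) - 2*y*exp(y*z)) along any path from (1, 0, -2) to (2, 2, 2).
-7*exp(4) + 5*exp(-2) + 2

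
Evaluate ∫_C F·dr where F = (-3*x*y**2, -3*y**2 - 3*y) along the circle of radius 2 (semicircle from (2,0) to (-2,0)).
0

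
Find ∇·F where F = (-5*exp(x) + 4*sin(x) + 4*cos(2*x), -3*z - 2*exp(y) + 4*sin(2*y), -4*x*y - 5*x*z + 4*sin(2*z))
-5*x - 5*exp(x) - 2*exp(y) - 8*sin(2*x) + 4*cos(x) + 8*cos(2*y) + 8*cos(2*z)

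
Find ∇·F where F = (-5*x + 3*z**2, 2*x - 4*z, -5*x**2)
-5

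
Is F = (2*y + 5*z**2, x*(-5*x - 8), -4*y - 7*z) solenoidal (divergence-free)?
No, ∇·F = -7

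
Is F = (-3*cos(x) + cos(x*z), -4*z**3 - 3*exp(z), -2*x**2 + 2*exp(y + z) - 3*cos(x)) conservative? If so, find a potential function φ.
No, ∇×F = (12*z**2 + 3*exp(z) + 2*exp(y + z), -x*sin(x*z) + 4*x - 3*sin(x), 0) ≠ 0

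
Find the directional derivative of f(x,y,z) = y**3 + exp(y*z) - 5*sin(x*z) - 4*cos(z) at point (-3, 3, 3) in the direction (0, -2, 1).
sqrt(5)*(-3*exp(9) - 54 + 15*cos(9) + 4*sin(3))/5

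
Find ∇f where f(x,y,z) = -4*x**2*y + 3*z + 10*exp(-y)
(-8*x*y, -4*x**2 - 10*exp(-y), 3)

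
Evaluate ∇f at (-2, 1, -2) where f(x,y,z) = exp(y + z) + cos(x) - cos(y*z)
(sin(2), exp(-1) + 2*sin(2), -sin(2) + exp(-1))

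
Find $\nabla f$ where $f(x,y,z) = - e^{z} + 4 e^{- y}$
(0, -4*exp(-y), -exp(z))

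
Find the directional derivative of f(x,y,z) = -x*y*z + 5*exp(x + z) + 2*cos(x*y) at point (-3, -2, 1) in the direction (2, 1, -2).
14*sin(6)/3 + 19/3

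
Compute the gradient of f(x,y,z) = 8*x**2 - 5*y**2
(16*x, -10*y, 0)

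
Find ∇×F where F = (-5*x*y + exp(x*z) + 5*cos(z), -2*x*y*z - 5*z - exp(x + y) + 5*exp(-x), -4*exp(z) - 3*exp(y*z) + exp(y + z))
(2*x*y - 3*z*exp(y*z) + exp(y + z) + 5, x*exp(x*z) - 5*sin(z), 5*x - 2*y*z - exp(x + y) - 5*exp(-x))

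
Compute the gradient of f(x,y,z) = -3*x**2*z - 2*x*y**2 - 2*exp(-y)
(-6*x*z - 2*y**2, -4*x*y + 2*exp(-y), -3*x**2)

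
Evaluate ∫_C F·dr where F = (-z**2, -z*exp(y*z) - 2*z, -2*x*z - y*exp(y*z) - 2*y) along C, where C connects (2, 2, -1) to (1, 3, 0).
-3 + exp(-2)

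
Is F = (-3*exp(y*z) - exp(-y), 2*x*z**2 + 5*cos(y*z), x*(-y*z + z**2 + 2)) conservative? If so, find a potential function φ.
No, ∇×F = (-5*x*z + 5*y*sin(y*z), y*z - 3*y*exp(y*z) - z**2 - 2, 2*z**2 + 3*z*exp(y*z) - exp(-y)) ≠ 0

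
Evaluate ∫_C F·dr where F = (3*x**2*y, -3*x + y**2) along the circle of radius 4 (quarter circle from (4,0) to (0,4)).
64/3 - 60*pi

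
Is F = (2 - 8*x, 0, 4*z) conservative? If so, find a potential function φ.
Yes, F is conservative. φ = -4*x**2 + 2*x + 2*z**2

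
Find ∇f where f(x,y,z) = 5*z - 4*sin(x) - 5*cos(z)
(-4*cos(x), 0, 5*sin(z) + 5)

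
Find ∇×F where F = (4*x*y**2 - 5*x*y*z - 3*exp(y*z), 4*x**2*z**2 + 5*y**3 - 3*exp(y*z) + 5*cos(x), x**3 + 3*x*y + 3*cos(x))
(-8*x**2*z + 3*x + 3*y*exp(y*z), -3*x**2 - 5*x*y - 3*y*exp(y*z) - 3*y + 3*sin(x), -8*x*y + 8*x*z**2 + 5*x*z + 3*z*exp(y*z) - 5*sin(x))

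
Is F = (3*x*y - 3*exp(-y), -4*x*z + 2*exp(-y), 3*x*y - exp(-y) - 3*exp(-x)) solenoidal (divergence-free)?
No, ∇·F = 3*y - 2*exp(-y)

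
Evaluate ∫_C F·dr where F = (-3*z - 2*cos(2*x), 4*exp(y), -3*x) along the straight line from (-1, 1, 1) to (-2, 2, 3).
-4*E - sin(2) + sin(4) + 15 + 4*exp(2)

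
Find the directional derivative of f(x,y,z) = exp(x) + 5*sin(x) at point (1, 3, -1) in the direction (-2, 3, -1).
-sqrt(14)*(5*cos(1) + E)/7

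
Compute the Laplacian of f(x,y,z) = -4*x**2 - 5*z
-8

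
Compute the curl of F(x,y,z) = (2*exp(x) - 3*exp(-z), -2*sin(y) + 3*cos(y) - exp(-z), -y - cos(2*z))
(-1 - exp(-z), 3*exp(-z), 0)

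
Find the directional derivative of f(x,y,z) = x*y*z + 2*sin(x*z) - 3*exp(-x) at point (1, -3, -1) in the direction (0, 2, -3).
sqrt(13)*(7 - 6*cos(1))/13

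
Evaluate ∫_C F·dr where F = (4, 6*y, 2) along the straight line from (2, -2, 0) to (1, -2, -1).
-6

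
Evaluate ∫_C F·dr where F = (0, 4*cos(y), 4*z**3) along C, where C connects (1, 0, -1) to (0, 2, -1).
4*sin(2)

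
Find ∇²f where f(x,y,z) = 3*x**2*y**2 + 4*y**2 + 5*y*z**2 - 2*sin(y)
6*x**2 + 6*y**2 + 10*y + 2*sin(y) + 8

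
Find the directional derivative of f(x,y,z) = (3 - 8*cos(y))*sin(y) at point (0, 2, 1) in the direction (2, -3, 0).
3*sqrt(13)*(8*cos(4) - 3*cos(2))/13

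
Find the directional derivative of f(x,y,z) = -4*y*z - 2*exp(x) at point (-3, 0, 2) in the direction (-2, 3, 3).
2*sqrt(22)*(1 - 6*exp(3))*exp(-3)/11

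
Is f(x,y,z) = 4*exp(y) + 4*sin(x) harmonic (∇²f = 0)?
No, ∇²f = 4*exp(y) - 4*sin(x)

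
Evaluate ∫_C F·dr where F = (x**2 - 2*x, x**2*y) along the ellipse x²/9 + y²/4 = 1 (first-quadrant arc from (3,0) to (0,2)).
9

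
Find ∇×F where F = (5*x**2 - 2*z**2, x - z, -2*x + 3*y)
(4, 2 - 4*z, 1)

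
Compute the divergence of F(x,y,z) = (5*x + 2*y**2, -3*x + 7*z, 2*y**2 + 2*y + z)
6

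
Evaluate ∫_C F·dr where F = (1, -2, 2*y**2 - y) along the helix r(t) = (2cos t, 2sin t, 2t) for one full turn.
16*pi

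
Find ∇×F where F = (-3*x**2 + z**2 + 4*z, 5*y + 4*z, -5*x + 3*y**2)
(6*y - 4, 2*z + 9, 0)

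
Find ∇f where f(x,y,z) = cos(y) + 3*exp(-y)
(0, -sin(y) - 3*exp(-y), 0)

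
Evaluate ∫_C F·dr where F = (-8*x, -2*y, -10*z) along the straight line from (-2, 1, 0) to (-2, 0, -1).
-4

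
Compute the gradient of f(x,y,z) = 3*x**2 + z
(6*x, 0, 1)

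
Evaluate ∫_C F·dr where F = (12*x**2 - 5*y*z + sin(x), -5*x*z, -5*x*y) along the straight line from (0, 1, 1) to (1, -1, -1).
-cos(1)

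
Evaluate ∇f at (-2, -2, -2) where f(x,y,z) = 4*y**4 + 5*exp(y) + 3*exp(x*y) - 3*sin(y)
(-6*exp(4), -6*exp(4) - 128 + 5*exp(-2) - 3*cos(2), 0)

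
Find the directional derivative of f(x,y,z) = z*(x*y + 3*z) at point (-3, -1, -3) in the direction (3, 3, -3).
9*sqrt(3)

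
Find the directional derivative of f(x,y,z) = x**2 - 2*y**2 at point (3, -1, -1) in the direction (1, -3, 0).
-3*sqrt(10)/5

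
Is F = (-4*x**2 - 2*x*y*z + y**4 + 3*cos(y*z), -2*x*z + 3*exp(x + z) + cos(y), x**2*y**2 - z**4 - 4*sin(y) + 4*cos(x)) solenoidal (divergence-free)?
No, ∇·F = -8*x - 2*y*z - 4*z**3 - sin(y)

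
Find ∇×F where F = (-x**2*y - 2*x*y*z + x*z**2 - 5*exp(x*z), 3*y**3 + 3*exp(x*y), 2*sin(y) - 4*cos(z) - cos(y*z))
(z*sin(y*z) + 2*cos(y), x*(-2*y + 2*z - 5*exp(x*z)), x**2 + 2*x*z + 3*y*exp(x*y))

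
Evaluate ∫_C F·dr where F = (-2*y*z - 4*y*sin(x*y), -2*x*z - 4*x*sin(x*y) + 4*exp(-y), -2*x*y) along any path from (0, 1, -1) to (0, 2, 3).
-(4 - 4*E)*exp(-2)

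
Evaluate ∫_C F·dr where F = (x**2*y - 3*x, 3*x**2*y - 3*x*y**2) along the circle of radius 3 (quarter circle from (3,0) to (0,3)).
297/4 - 81*pi/4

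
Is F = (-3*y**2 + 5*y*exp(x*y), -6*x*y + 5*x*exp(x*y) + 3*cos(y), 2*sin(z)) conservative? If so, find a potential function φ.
Yes, F is conservative. φ = -3*x*y**2 + 5*exp(x*y) + 3*sin(y) - 2*cos(z)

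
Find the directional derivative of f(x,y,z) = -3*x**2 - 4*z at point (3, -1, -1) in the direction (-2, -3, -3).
24*sqrt(22)/11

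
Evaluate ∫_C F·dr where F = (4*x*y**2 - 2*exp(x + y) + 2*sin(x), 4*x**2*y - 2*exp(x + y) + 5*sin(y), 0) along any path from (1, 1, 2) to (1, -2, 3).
-2*exp(-1) - 5*cos(2) + 5*cos(1) + 6 + 2*exp(2)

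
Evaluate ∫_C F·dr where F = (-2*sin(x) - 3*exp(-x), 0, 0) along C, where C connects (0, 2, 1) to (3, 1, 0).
-5 + 2*cos(3) + 3*exp(-3)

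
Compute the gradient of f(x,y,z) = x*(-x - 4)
(-2*x - 4, 0, 0)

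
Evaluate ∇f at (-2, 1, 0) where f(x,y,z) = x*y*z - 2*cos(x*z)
(0, 0, -2)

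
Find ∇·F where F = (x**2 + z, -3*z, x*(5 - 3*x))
2*x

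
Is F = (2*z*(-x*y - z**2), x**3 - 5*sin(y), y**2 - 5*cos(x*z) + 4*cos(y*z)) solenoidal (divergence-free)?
No, ∇·F = 5*x*sin(x*z) - 2*y*z - 4*y*sin(y*z) - 5*cos(y)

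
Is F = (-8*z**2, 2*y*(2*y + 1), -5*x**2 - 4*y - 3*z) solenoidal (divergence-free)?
No, ∇·F = 8*y - 1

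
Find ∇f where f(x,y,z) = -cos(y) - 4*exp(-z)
(0, sin(y), 4*exp(-z))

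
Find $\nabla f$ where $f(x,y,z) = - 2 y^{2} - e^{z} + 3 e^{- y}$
(0, -4*y - 3*exp(-y), -exp(z))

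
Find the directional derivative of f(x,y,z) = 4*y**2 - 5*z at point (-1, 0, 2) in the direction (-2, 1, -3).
15*sqrt(14)/14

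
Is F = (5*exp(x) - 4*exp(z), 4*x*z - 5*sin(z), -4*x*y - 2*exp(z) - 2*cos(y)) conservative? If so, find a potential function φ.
No, ∇×F = (-8*x + 2*sin(y) + 5*cos(z), 4*y - 4*exp(z), 4*z) ≠ 0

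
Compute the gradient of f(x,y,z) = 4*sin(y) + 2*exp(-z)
(0, 4*cos(y), -2*exp(-z))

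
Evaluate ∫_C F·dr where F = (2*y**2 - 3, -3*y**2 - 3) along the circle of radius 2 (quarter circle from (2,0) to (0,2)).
-56/3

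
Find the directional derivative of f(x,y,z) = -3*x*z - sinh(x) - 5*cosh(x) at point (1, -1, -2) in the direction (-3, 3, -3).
sqrt(3)*(-3 + cosh(1) + 5*sinh(1))/3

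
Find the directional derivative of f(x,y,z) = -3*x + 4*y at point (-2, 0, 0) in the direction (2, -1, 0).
-2*sqrt(5)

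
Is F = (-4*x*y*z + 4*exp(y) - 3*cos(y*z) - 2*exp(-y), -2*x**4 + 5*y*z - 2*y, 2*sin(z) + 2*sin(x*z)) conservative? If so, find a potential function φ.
No, ∇×F = (-5*y, -4*x*y + 3*y*sin(y*z) - 2*z*cos(x*z), -8*x**3 + 4*x*z - 3*z*sin(y*z) - 4*exp(y) - 2*exp(-y)) ≠ 0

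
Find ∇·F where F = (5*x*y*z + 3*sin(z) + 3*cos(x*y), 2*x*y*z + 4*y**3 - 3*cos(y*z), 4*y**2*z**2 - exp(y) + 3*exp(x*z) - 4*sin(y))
2*x*z + 3*x*exp(x*z) + 8*y**2*z + 12*y**2 + 5*y*z - 3*y*sin(x*y) + 3*z*sin(y*z)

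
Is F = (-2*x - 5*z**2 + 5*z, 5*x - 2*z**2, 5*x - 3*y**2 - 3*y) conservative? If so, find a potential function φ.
No, ∇×F = (-6*y + 4*z - 3, -10*z, 5) ≠ 0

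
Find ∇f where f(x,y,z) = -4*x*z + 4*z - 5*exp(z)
(-4*z, 0, -4*x - 5*exp(z) + 4)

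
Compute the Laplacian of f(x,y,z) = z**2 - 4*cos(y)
4*cos(y) + 2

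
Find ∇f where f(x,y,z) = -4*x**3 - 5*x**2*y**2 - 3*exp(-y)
(2*x*(-6*x - 5*y**2), -10*x**2*y + 3*exp(-y), 0)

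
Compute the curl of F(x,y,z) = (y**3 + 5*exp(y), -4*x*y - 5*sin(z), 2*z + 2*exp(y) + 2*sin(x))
(2*exp(y) + 5*cos(z), -2*cos(x), -3*y**2 - 4*y - 5*exp(y))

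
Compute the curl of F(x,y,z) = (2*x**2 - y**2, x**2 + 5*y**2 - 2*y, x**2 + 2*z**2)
(0, -2*x, 2*x + 2*y)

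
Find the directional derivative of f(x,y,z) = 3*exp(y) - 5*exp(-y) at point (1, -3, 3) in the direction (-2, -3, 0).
3*sqrt(13)*(-5*exp(6) - 3)*exp(-3)/13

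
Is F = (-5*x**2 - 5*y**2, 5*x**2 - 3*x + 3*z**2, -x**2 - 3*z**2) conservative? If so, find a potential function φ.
No, ∇×F = (-6*z, 2*x, 10*x + 10*y - 3) ≠ 0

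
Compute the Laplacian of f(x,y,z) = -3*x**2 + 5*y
-6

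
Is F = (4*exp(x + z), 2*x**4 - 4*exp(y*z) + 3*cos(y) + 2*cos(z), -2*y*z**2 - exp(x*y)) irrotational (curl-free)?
No, ∇×F = (-x*exp(x*y) + 4*y*exp(y*z) - 2*z**2 + 2*sin(z), y*exp(x*y) + 4*exp(x + z), 8*x**3)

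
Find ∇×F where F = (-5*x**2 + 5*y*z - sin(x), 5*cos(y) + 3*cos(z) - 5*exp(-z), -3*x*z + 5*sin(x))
(3*sin(z) - 5*exp(-z), 5*y + 3*z - 5*cos(x), -5*z)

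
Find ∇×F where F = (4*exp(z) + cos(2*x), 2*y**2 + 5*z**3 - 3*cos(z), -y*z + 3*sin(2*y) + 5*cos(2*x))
(-15*z**2 - z - 3*sin(z) + 6*cos(2*y), 4*exp(z) + 10*sin(2*x), 0)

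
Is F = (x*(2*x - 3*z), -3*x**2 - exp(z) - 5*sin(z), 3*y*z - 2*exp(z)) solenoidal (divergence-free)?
No, ∇·F = 4*x + 3*y - 3*z - 2*exp(z)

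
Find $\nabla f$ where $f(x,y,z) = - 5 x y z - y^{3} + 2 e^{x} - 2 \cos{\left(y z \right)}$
(-5*y*z + 2*exp(x), -5*x*z - 3*y**2 + 2*z*sin(y*z), y*(-5*x + 2*sin(y*z)))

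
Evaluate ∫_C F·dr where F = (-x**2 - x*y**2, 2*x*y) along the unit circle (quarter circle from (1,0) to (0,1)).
5/4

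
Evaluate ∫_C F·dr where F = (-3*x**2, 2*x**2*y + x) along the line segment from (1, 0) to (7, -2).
-242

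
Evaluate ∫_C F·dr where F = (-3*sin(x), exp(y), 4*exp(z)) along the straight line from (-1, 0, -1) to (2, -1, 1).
-3*cos(1) + 3*cos(2) - 1 + cosh(1) + 7*sinh(1)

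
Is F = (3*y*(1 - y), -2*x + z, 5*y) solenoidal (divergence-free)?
Yes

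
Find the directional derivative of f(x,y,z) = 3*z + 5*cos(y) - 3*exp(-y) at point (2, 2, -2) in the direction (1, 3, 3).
3*sqrt(19)*(-5*exp(2)*sin(2) + 3 + 3*exp(2))*exp(-2)/19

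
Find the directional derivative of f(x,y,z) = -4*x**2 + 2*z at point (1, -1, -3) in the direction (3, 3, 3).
-2*sqrt(3)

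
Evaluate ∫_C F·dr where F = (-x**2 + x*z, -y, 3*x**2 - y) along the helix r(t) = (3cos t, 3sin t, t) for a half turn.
12 + 63*pi/4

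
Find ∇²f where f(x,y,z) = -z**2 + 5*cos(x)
-5*cos(x) - 2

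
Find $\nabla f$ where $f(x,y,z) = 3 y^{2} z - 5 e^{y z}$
(0, z*(6*y - 5*exp(y*z)), y*(3*y - 5*exp(y*z)))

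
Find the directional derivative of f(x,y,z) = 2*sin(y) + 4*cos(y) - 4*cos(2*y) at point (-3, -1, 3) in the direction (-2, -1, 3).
sqrt(14)*(-2*sin(1) - cos(1) + 4*sin(2))/7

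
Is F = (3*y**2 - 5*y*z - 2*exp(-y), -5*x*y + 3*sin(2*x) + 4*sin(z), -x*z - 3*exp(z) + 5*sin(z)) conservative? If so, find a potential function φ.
No, ∇×F = (-4*cos(z), -5*y + z, -11*y + 5*z + 6*cos(2*x) - 2*exp(-y)) ≠ 0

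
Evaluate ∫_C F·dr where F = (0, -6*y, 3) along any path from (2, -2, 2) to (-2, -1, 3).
12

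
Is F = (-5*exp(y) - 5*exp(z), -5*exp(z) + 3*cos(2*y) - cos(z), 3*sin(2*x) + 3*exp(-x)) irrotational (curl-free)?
No, ∇×F = (5*exp(z) - sin(z), -5*exp(z) - 6*cos(2*x) + 3*exp(-x), 5*exp(y))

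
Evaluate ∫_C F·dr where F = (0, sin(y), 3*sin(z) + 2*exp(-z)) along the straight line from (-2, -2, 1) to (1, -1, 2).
-2*exp(-2) + 2*exp(-1) - 2*cos(2) + 2*cos(1)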